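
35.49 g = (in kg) 0.03549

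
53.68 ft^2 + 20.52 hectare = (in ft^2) 2.209e+06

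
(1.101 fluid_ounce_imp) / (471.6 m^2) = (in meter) 6.633e-08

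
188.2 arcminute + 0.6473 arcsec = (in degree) 3.137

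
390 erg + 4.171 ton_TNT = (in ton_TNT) 4.171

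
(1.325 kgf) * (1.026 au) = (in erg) 1.994e+19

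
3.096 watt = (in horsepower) 0.004152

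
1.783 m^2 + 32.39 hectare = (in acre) 80.04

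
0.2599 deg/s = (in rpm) 0.04332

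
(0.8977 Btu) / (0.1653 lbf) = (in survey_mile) 0.8004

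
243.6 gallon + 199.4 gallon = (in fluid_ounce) 5.67e+04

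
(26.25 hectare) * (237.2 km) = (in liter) 6.226e+13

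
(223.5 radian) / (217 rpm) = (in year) 3.119e-07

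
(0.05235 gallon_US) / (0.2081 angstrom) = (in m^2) 9.523e+06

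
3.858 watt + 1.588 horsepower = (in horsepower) 1.593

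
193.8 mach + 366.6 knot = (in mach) 194.4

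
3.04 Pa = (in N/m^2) 3.04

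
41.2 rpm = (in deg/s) 247.2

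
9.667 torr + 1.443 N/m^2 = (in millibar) 12.9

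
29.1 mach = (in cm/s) 9.909e+05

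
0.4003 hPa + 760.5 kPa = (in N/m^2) 7.605e+05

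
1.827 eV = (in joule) 2.927e-19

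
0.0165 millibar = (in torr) 0.01238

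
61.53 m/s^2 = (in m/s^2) 61.53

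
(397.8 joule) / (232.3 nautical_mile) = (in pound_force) 0.0002079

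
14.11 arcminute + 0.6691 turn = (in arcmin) 1.447e+04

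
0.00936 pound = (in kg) 0.004246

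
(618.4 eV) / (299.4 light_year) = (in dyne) 3.498e-30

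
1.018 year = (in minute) 5.351e+05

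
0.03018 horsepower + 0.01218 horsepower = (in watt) 31.59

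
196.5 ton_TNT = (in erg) 8.222e+18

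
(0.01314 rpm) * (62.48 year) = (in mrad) 2.711e+09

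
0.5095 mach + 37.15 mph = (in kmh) 684.3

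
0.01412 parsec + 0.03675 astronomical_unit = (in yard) 4.765e+14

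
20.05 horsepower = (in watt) 1.495e+04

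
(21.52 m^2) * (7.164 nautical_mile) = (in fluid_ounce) 9.655e+09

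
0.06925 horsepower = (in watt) 51.64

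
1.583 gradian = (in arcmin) 85.48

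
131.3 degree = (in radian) 2.292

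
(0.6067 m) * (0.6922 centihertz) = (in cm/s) 0.42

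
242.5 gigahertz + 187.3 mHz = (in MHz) 2.425e+05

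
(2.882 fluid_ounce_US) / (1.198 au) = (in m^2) 4.756e-16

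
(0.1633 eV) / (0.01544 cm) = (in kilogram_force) 1.728e-17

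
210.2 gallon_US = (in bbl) 5.005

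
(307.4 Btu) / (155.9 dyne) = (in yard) 2.275e+08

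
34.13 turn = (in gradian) 1.365e+04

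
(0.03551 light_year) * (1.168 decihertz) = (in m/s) 3.924e+13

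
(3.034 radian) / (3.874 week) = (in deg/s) 7.419e-05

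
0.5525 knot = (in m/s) 0.2842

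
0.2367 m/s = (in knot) 0.4601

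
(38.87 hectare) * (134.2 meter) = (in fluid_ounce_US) 1.764e+12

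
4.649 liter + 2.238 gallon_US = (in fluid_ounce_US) 443.7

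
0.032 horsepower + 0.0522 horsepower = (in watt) 62.79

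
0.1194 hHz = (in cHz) 1194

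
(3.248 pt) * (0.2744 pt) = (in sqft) 1.194e-06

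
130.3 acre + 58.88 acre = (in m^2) 7.656e+05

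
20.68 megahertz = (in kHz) 2.068e+04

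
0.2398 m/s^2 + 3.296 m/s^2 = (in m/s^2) 3.536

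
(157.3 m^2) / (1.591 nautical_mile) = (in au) 3.569e-13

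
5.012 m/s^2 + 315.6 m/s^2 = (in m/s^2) 320.6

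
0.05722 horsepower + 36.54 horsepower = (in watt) 2.729e+04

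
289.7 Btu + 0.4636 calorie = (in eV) 1.908e+24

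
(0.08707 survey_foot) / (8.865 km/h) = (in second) 0.01078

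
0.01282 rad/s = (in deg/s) 0.7345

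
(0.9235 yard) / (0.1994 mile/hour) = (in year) 3.004e-07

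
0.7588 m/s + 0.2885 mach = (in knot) 192.4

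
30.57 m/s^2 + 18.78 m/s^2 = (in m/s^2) 49.35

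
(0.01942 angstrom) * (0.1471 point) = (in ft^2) 1.085e-15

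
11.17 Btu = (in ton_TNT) 2.817e-06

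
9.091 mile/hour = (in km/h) 14.63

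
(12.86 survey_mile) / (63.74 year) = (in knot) 2.001e-05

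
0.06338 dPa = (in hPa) 6.338e-05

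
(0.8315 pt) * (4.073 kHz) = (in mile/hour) 2.673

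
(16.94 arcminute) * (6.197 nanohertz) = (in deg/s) 1.75e-09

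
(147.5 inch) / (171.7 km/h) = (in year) 2.491e-09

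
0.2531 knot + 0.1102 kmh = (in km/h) 0.5789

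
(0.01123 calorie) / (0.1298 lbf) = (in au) 5.44e-13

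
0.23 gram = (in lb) 0.0005071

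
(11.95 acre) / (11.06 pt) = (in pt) 3.513e+10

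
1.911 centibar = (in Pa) 1911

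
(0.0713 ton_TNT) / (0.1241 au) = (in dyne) 1607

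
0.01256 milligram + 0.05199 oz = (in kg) 0.001474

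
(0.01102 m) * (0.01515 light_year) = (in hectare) 1.579e+08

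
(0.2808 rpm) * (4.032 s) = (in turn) 0.01887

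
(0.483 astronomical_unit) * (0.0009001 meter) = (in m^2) 6.504e+07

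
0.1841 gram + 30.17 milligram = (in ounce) 0.007558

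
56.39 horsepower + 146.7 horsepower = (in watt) 1.514e+05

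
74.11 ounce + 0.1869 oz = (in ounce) 74.3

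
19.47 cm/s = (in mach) 0.0005718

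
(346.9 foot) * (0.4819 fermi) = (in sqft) 5.485e-13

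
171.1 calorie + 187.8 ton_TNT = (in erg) 7.858e+18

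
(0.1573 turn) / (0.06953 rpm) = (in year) 4.304e-06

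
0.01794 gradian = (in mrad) 0.2818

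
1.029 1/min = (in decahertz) 0.001715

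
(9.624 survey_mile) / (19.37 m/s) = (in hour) 0.2221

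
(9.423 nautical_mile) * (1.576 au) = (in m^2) 4.114e+15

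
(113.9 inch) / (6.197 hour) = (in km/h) 0.0004668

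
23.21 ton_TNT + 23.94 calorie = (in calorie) 2.321e+10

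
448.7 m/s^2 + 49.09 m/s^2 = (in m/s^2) 497.8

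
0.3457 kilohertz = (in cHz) 3.457e+04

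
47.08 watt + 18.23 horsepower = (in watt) 1.364e+04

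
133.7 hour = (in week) 0.7958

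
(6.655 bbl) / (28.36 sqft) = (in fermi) 4.016e+14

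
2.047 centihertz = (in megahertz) 2.047e-08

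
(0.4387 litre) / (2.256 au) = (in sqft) 1.399e-14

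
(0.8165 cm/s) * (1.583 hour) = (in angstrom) 4.653e+11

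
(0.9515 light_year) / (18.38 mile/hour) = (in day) 1.268e+10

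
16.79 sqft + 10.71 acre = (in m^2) 4.334e+04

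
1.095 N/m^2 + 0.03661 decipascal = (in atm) 1.084e-05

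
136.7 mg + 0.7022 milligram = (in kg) 0.0001374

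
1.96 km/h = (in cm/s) 54.44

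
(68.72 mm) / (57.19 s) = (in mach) 3.529e-06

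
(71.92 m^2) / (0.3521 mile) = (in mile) 7.887e-05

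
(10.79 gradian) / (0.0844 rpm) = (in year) 6.081e-07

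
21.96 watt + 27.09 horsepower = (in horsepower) 27.12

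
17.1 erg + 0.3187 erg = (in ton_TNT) 4.163e-16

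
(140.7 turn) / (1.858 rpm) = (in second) 4544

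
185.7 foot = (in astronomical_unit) 3.784e-10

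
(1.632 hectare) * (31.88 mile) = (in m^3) 8.373e+08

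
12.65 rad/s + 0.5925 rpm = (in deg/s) 728.3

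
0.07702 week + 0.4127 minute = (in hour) 12.95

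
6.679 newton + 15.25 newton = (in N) 21.93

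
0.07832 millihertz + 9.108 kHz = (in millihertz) 9.108e+06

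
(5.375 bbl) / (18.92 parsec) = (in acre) 3.617e-22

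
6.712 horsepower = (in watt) 5005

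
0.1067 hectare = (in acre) 0.2637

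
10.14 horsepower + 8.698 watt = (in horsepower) 10.15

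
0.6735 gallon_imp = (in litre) 3.062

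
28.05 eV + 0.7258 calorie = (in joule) 3.037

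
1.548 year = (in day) 565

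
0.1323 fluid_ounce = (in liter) 0.003913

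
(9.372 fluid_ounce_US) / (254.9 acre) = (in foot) 8.815e-10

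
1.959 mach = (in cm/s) 6.67e+04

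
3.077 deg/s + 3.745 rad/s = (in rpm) 36.27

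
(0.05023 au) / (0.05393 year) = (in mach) 12.98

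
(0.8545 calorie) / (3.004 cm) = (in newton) 119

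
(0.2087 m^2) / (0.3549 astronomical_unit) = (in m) 3.931e-12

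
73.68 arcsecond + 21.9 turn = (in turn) 21.9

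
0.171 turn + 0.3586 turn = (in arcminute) 1.144e+04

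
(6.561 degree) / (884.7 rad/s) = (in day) 1.498e-09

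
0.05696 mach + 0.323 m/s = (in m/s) 19.72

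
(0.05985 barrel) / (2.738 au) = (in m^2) 2.323e-14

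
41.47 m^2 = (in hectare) 0.004147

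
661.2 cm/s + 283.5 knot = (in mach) 0.4477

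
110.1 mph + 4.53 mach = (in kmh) 5730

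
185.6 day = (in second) 1.604e+07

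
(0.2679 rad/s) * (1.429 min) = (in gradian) 1462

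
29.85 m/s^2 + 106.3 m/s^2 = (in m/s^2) 136.2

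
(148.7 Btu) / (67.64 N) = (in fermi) 2.319e+18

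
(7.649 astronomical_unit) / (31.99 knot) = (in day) 8.048e+05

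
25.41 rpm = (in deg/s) 152.5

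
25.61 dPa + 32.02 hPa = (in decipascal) 3.205e+04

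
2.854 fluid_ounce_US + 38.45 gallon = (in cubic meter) 0.1456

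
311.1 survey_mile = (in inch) 1.971e+07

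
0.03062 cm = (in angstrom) 3.062e+06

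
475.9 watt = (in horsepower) 0.6382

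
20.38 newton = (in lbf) 4.582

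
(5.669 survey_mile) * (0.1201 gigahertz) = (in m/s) 1.096e+12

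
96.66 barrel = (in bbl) 96.66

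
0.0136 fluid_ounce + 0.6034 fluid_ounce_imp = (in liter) 0.01755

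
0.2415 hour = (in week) 0.001437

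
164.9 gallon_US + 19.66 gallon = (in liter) 698.6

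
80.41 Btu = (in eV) 5.295e+23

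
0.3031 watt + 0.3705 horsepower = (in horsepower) 0.3709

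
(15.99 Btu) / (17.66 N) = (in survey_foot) 3134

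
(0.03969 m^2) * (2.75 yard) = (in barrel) 0.6278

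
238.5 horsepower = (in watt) 1.778e+05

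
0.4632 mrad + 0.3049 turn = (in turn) 0.305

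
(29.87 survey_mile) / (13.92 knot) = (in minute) 111.9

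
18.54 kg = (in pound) 40.87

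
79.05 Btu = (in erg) 8.34e+11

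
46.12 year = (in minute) 2.424e+07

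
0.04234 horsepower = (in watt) 31.57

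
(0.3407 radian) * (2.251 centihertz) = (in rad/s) 0.007669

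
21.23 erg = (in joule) 2.123e-06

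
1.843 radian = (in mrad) 1843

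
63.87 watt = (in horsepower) 0.08565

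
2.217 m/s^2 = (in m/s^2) 2.217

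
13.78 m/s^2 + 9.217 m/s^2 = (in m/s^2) 23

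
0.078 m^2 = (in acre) 1.927e-05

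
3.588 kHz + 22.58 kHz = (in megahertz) 0.02617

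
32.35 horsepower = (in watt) 2.412e+04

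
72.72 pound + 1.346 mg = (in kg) 32.99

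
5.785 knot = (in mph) 6.657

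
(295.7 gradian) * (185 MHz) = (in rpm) 8.206e+09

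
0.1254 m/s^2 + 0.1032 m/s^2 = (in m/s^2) 0.2286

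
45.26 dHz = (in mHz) 4526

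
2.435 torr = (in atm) 0.003204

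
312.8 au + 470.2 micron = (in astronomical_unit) 312.8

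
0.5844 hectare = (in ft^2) 6.29e+04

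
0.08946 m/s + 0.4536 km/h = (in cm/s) 21.55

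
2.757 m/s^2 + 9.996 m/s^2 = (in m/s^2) 12.75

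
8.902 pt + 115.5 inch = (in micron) 2.937e+06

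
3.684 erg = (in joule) 3.684e-07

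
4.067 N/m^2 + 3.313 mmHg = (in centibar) 0.4458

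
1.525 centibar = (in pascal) 1525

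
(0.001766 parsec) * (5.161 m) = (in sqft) 3.027e+15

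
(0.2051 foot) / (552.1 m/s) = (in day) 1.311e-09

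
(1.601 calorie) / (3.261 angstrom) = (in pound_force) 4.618e+09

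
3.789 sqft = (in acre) 8.698e-05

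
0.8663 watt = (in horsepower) 0.001162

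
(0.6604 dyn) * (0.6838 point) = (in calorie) 3.808e-10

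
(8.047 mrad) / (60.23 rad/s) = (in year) 4.237e-12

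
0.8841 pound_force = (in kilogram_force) 0.401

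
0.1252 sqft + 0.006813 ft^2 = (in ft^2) 0.132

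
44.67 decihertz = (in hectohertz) 0.04467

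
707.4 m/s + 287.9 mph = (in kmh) 3010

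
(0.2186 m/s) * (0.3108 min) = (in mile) 0.002533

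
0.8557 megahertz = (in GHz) 0.0008557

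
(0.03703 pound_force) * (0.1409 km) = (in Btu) 0.022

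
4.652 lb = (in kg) 2.11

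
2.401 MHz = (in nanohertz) 2.401e+15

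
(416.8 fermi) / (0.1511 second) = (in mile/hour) 6.17e-12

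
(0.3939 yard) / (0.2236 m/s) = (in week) 2.663e-06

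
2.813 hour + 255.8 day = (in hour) 6142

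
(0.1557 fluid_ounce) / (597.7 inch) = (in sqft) 3.265e-06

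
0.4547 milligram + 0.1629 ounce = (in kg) 0.004619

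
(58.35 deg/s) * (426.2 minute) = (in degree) 1.492e+06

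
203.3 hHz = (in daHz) 2033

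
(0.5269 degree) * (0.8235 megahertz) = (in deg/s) 4.339e+05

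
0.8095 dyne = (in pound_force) 1.82e-06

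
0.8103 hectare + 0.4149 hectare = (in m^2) 1.225e+04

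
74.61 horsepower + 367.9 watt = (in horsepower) 75.1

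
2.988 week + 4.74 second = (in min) 3.012e+04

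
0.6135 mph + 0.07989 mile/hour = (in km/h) 1.116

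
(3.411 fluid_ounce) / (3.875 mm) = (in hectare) 2.603e-06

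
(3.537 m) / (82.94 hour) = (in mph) 2.65e-05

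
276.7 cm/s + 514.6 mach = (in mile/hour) 3.92e+05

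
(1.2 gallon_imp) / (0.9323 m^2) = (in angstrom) 5.851e+07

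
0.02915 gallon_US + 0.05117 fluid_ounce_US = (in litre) 0.1119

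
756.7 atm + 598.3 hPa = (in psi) 1.113e+04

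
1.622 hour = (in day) 0.06758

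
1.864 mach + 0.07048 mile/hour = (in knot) 1234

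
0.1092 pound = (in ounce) 1.747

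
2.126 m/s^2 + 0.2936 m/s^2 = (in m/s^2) 2.42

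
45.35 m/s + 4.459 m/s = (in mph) 111.4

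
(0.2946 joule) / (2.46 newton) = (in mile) 7.441e-05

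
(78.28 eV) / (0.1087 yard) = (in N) 1.262e-16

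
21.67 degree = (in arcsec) 7.801e+04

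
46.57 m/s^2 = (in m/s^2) 46.57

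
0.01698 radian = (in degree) 0.9729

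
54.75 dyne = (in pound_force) 0.0001231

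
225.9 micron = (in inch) 0.008894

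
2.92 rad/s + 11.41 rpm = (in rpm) 39.29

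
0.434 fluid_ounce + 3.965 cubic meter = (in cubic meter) 3.965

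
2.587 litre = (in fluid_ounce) 87.48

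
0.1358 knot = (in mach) 0.0002052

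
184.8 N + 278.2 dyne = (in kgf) 18.84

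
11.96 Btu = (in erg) 1.262e+11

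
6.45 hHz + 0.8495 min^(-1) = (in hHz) 6.45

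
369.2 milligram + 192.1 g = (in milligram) 1.925e+05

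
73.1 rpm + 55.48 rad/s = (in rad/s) 63.14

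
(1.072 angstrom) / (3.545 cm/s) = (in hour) 8.4e-13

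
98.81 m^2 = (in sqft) 1064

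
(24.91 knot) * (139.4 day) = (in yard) 1.688e+08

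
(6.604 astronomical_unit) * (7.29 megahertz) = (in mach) 2.115e+16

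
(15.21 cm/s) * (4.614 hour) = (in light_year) 2.67e-13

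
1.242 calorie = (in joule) 5.197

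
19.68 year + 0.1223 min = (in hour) 1.724e+05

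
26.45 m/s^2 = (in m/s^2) 26.45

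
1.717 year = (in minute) 9.025e+05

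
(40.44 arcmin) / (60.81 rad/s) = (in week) 3.199e-10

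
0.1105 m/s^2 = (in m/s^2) 0.1105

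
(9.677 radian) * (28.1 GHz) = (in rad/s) 2.719e+11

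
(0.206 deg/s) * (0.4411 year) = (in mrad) 5.001e+07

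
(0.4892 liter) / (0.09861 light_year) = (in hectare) 5.244e-23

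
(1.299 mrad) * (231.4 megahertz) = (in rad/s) 3.006e+05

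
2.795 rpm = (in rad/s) 0.2927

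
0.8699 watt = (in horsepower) 0.001167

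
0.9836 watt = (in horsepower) 0.001319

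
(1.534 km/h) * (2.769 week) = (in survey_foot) 2.341e+06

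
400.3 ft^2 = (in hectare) 0.003719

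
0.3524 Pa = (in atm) 3.478e-06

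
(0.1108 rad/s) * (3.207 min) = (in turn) 3.393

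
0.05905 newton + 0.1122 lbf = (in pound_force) 0.1255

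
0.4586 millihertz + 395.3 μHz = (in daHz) 8.539e-05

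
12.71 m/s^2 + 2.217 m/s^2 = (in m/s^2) 14.93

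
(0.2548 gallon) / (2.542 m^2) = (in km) 3.794e-07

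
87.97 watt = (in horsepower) 0.118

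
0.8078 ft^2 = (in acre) 1.854e-05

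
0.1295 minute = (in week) 1.285e-05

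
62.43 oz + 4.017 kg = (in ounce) 204.1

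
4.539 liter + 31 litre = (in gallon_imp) 7.817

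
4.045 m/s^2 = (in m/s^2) 4.045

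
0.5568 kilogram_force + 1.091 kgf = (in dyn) 1.616e+06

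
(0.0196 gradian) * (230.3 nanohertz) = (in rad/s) 7.09e-11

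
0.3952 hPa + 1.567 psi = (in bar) 0.1084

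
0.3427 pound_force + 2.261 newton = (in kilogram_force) 0.386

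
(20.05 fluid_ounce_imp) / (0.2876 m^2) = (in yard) 0.002166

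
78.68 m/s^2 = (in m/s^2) 78.68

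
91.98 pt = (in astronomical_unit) 2.169e-13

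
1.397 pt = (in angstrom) 4.928e+06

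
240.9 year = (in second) 7.597e+09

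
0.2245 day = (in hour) 5.388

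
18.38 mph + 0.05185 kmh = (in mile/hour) 18.41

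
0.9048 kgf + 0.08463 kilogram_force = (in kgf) 0.9894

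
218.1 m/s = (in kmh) 785.2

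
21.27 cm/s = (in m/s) 0.2127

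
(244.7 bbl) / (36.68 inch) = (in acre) 0.01032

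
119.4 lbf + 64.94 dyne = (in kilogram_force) 54.16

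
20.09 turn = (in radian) 126.2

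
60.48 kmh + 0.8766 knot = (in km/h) 62.1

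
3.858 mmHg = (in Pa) 514.4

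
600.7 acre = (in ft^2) 2.617e+07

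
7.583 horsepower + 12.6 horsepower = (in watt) 1.505e+04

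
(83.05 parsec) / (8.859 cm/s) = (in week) 4.783e+13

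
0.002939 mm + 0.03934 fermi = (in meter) 2.939e-06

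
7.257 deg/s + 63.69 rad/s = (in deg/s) 3656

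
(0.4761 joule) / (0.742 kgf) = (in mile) 4.066e-05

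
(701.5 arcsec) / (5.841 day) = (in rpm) 6.435e-08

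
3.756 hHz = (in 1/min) 2.254e+04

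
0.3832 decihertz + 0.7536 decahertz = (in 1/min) 454.5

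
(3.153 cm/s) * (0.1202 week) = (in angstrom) 2.292e+13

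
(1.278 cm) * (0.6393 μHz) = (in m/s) 8.17e-09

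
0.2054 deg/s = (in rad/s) 0.003585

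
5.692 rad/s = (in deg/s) 326.1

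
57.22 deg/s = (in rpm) 9.537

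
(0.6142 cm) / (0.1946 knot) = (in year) 1.945e-09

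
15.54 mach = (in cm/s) 5.291e+05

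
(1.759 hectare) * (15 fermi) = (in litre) 2.639e-07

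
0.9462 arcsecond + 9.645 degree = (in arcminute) 578.7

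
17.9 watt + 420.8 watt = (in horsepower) 0.5883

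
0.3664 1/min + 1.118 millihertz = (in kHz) 7.225e-06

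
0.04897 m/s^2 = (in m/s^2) 0.04897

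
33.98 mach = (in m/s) 1.157e+04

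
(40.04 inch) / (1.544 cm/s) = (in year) 2.089e-06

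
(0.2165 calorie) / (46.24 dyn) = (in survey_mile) 1.217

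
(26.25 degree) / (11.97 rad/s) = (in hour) 1.063e-05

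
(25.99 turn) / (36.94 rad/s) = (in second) 4.421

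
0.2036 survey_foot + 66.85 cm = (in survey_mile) 0.0004539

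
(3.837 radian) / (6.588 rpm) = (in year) 1.764e-07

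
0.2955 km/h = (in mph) 0.1836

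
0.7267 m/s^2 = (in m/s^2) 0.7267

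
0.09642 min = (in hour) 0.001607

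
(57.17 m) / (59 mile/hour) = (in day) 2.509e-05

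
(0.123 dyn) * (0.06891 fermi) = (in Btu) 8.034e-26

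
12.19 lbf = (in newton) 54.22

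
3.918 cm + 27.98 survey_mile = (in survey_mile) 27.98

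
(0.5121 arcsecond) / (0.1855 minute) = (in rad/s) 2.231e-07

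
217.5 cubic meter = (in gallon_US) 5.746e+04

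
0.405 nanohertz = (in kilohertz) 4.05e-13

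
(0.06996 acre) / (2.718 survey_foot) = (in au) 2.284e-09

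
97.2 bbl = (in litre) 1.545e+04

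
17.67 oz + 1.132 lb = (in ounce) 35.78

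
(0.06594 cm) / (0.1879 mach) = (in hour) 2.863e-09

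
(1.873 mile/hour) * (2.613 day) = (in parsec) 6.126e-12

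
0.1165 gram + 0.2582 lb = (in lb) 0.2585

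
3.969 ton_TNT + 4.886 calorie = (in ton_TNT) 3.969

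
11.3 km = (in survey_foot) 3.707e+04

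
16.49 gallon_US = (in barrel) 0.3926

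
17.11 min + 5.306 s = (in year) 3.272e-05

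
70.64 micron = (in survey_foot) 0.0002318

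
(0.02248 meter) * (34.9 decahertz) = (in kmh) 28.24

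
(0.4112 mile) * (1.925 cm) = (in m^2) 12.74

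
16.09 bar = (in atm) 15.88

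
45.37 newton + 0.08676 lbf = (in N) 45.76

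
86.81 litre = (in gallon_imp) 19.1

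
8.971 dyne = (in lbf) 2.017e-05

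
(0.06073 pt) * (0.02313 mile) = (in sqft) 0.008584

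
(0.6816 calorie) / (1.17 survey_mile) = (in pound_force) 0.0003405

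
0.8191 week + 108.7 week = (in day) 766.6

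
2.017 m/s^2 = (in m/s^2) 2.017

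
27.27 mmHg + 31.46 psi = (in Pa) 2.205e+05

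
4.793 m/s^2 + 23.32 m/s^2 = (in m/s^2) 28.11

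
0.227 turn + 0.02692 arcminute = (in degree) 81.72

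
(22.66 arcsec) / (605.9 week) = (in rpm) 2.863e-12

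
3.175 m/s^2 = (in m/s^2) 3.175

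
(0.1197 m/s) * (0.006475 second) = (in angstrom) 7.751e+06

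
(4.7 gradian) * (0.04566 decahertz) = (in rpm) 0.3219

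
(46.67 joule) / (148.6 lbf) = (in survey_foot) 0.2316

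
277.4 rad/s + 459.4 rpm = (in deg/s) 1.865e+04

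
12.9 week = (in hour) 2167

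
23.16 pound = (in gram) 1.051e+04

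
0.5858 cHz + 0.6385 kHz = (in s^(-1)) 638.5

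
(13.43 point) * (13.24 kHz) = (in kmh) 225.8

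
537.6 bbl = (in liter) 8.547e+04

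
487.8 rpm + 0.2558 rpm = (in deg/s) 2928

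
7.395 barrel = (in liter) 1176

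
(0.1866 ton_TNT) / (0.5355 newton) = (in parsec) 4.725e-08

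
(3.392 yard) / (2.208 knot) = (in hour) 0.0007585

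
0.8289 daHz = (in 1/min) 497.3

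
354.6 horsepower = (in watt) 2.644e+05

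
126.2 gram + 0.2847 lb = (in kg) 0.2553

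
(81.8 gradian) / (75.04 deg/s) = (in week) 1.622e-06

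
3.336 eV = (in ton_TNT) 1.277e-28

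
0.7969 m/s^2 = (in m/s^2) 0.7969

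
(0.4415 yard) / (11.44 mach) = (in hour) 2.879e-08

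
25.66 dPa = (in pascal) 2.566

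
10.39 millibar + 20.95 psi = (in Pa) 1.455e+05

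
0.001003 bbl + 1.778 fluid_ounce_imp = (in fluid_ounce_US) 7.1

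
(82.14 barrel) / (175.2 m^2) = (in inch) 2.935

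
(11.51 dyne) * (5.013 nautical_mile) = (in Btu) 0.001013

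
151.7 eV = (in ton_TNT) 5.809e-27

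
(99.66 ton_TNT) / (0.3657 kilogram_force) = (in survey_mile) 7.225e+07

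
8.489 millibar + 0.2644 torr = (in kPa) 0.8842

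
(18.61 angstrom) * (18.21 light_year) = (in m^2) 3.206e+08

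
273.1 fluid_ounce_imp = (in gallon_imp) 1.707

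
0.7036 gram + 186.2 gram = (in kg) 0.1869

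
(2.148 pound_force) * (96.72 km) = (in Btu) 875.9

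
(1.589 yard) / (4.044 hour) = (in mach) 2.931e-07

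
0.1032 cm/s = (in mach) 3.031e-06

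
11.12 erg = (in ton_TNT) 2.658e-16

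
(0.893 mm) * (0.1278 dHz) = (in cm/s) 0.001141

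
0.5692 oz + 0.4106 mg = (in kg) 0.01614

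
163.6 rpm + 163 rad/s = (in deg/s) 1.032e+04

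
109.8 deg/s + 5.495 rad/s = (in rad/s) 7.411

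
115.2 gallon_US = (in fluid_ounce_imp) 1.535e+04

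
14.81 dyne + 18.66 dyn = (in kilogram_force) 3.413e-05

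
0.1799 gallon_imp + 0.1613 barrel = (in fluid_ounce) 894.8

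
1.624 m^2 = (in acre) 0.0004013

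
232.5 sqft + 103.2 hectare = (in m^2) 1.032e+06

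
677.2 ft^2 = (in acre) 0.01555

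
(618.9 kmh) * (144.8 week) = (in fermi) 1.506e+25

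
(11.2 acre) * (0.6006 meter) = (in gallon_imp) 5.988e+06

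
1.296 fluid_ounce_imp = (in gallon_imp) 0.0081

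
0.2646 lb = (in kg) 0.12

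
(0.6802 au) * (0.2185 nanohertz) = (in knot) 43.22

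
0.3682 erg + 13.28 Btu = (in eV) 8.745e+22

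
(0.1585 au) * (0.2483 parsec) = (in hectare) 1.817e+22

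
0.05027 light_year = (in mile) 2.955e+11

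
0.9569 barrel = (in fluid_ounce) 5144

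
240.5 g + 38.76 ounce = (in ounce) 47.24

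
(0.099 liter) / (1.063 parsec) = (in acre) 7.458e-25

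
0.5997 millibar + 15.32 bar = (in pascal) 1.532e+06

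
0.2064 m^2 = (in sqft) 2.222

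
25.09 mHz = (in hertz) 0.02509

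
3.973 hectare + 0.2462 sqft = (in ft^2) 4.277e+05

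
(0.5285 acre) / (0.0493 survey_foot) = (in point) 4.035e+08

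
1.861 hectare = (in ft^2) 2.003e+05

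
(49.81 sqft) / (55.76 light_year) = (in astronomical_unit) 5.864e-29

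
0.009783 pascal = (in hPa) 9.783e-05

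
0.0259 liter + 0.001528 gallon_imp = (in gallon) 0.008677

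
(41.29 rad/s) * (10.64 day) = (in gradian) 2.416e+09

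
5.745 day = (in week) 0.8207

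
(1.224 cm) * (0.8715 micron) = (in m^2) 1.067e-08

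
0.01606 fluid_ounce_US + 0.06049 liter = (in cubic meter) 6.096e-05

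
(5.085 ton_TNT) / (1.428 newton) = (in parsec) 4.828e-07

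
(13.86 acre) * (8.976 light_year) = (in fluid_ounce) 1.611e+26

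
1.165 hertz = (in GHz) 1.165e-09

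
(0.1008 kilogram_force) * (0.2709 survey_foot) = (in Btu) 7.736e-05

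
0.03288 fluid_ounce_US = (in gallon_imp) 0.0002139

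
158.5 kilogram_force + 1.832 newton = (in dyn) 1.556e+08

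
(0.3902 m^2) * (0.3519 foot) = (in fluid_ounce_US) 1415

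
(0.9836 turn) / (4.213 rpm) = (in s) 14.01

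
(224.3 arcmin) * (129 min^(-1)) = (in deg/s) 8.037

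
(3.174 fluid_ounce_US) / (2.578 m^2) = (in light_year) 3.849e-21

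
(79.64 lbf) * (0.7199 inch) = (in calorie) 1.548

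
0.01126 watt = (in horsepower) 1.51e-05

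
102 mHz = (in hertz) 0.102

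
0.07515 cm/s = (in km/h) 0.002705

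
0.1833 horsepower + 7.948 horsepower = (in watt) 6064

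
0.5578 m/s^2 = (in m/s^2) 0.5578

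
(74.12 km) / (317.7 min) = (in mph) 8.698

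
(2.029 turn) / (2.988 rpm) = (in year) 1.292e-06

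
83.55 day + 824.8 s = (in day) 83.56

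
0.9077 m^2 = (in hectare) 9.077e-05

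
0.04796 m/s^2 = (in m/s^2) 0.04796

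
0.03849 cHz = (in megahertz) 3.849e-10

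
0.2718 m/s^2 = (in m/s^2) 0.2718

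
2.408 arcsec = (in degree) 0.0006689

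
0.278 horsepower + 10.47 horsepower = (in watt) 8015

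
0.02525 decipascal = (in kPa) 2.525e-06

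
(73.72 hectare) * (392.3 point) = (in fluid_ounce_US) 3.45e+09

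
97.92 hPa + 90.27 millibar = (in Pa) 1.882e+04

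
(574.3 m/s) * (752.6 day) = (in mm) 3.734e+13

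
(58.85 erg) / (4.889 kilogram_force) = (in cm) 1.227e-05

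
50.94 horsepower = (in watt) 3.799e+04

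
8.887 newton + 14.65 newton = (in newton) 23.54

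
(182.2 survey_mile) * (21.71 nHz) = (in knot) 0.01237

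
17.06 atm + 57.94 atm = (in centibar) 7599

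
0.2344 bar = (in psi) 3.4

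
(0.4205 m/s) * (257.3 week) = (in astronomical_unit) 0.0004374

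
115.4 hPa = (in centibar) 11.54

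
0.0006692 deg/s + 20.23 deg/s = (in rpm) 3.372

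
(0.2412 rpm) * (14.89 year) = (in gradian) 7.551e+08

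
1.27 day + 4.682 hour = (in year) 0.004014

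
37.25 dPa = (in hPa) 0.03725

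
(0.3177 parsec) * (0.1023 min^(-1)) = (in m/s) 1.671e+13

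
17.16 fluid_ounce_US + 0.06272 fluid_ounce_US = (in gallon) 0.1346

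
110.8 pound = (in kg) 50.26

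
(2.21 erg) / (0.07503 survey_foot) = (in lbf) 2.172e-06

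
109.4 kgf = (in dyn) 1.073e+08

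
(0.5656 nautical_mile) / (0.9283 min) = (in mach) 0.05523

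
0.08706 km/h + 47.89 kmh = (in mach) 0.03914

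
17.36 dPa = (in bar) 1.736e-05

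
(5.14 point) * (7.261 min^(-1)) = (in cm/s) 0.02194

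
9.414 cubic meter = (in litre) 9414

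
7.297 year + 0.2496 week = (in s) 2.303e+08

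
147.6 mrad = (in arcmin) 507.4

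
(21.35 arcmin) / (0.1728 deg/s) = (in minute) 0.03432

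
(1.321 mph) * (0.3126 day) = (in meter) 1.595e+04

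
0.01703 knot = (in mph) 0.0196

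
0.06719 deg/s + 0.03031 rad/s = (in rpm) 0.3006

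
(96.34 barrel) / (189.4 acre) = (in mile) 1.242e-08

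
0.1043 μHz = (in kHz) 1.043e-10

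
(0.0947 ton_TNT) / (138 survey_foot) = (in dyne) 9.42e+11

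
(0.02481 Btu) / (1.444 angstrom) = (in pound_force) 4.075e+10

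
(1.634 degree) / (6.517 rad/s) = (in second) 0.004376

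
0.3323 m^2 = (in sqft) 3.577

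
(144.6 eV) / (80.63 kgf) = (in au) 1.959e-31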